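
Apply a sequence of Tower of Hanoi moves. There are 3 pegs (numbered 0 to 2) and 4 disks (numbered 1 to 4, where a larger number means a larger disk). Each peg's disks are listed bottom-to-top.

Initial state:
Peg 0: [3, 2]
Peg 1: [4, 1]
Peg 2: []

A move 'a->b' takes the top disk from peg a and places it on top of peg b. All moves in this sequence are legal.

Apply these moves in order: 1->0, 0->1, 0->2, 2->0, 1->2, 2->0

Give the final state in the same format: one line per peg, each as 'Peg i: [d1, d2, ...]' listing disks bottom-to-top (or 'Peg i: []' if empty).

Answer: Peg 0: [3, 2, 1]
Peg 1: [4]
Peg 2: []

Derivation:
After move 1 (1->0):
Peg 0: [3, 2, 1]
Peg 1: [4]
Peg 2: []

After move 2 (0->1):
Peg 0: [3, 2]
Peg 1: [4, 1]
Peg 2: []

After move 3 (0->2):
Peg 0: [3]
Peg 1: [4, 1]
Peg 2: [2]

After move 4 (2->0):
Peg 0: [3, 2]
Peg 1: [4, 1]
Peg 2: []

After move 5 (1->2):
Peg 0: [3, 2]
Peg 1: [4]
Peg 2: [1]

After move 6 (2->0):
Peg 0: [3, 2, 1]
Peg 1: [4]
Peg 2: []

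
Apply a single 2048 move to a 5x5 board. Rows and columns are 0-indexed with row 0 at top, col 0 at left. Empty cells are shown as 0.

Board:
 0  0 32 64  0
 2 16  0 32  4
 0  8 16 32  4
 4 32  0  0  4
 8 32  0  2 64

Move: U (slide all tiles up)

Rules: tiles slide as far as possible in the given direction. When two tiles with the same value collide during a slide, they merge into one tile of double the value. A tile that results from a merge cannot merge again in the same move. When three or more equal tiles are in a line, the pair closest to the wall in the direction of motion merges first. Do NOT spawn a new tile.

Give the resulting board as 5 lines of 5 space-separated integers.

Slide up:
col 0: [0, 2, 0, 4, 8] -> [2, 4, 8, 0, 0]
col 1: [0, 16, 8, 32, 32] -> [16, 8, 64, 0, 0]
col 2: [32, 0, 16, 0, 0] -> [32, 16, 0, 0, 0]
col 3: [64, 32, 32, 0, 2] -> [64, 64, 2, 0, 0]
col 4: [0, 4, 4, 4, 64] -> [8, 4, 64, 0, 0]

Answer:  2 16 32 64  8
 4  8 16 64  4
 8 64  0  2 64
 0  0  0  0  0
 0  0  0  0  0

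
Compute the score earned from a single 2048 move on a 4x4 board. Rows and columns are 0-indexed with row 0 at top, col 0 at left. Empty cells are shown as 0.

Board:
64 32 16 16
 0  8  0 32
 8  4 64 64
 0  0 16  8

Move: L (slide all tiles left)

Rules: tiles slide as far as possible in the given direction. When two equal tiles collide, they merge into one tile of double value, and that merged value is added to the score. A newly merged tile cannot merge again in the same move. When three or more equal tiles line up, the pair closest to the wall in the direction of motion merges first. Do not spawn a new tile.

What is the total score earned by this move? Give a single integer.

Slide left:
row 0: [64, 32, 16, 16] -> [64, 32, 32, 0]  score +32 (running 32)
row 1: [0, 8, 0, 32] -> [8, 32, 0, 0]  score +0 (running 32)
row 2: [8, 4, 64, 64] -> [8, 4, 128, 0]  score +128 (running 160)
row 3: [0, 0, 16, 8] -> [16, 8, 0, 0]  score +0 (running 160)
Board after move:
 64  32  32   0
  8  32   0   0
  8   4 128   0
 16   8   0   0

Answer: 160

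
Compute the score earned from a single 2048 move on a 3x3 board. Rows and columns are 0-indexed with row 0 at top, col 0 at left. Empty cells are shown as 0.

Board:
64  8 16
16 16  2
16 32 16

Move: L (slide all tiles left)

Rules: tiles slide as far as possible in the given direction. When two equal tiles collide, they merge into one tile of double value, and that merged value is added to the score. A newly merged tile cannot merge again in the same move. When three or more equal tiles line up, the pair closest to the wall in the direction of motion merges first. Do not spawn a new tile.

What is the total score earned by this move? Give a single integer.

Slide left:
row 0: [64, 8, 16] -> [64, 8, 16]  score +0 (running 0)
row 1: [16, 16, 2] -> [32, 2, 0]  score +32 (running 32)
row 2: [16, 32, 16] -> [16, 32, 16]  score +0 (running 32)
Board after move:
64  8 16
32  2  0
16 32 16

Answer: 32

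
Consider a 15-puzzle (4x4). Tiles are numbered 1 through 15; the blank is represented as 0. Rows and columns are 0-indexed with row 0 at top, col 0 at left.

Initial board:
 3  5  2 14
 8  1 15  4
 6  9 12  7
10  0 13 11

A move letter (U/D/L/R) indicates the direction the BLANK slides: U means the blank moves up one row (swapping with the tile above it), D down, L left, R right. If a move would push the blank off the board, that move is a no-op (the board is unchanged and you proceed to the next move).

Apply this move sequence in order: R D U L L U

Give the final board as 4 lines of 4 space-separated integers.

Answer:  3  5  2 14
 0  1 15  4
 8  6  9  7
10 13 12 11

Derivation:
After move 1 (R):
 3  5  2 14
 8  1 15  4
 6  9 12  7
10 13  0 11

After move 2 (D):
 3  5  2 14
 8  1 15  4
 6  9 12  7
10 13  0 11

After move 3 (U):
 3  5  2 14
 8  1 15  4
 6  9  0  7
10 13 12 11

After move 4 (L):
 3  5  2 14
 8  1 15  4
 6  0  9  7
10 13 12 11

After move 5 (L):
 3  5  2 14
 8  1 15  4
 0  6  9  7
10 13 12 11

After move 6 (U):
 3  5  2 14
 0  1 15  4
 8  6  9  7
10 13 12 11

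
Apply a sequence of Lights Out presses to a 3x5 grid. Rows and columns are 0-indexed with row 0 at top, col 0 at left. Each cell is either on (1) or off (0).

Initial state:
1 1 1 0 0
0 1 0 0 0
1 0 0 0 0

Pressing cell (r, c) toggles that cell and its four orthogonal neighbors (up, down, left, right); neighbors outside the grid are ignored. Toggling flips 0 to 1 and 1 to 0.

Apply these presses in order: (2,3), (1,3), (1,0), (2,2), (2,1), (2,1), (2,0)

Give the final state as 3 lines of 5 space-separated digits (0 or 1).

Answer: 0 1 1 1 0
0 0 0 0 1
1 0 0 1 1

Derivation:
After press 1 at (2,3):
1 1 1 0 0
0 1 0 1 0
1 0 1 1 1

After press 2 at (1,3):
1 1 1 1 0
0 1 1 0 1
1 0 1 0 1

After press 3 at (1,0):
0 1 1 1 0
1 0 1 0 1
0 0 1 0 1

After press 4 at (2,2):
0 1 1 1 0
1 0 0 0 1
0 1 0 1 1

After press 5 at (2,1):
0 1 1 1 0
1 1 0 0 1
1 0 1 1 1

After press 6 at (2,1):
0 1 1 1 0
1 0 0 0 1
0 1 0 1 1

After press 7 at (2,0):
0 1 1 1 0
0 0 0 0 1
1 0 0 1 1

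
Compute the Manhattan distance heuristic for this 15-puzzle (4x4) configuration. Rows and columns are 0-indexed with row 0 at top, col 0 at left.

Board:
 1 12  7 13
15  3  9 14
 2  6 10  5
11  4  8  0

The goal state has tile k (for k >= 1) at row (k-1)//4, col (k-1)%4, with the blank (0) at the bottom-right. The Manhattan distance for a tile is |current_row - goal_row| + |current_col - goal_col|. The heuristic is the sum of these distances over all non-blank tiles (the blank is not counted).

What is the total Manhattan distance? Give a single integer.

Answer: 44

Derivation:
Tile 1: (0,0)->(0,0) = 0
Tile 12: (0,1)->(2,3) = 4
Tile 7: (0,2)->(1,2) = 1
Tile 13: (0,3)->(3,0) = 6
Tile 15: (1,0)->(3,2) = 4
Tile 3: (1,1)->(0,2) = 2
Tile 9: (1,2)->(2,0) = 3
Tile 14: (1,3)->(3,1) = 4
Tile 2: (2,0)->(0,1) = 3
Tile 6: (2,1)->(1,1) = 1
Tile 10: (2,2)->(2,1) = 1
Tile 5: (2,3)->(1,0) = 4
Tile 11: (3,0)->(2,2) = 3
Tile 4: (3,1)->(0,3) = 5
Tile 8: (3,2)->(1,3) = 3
Sum: 0 + 4 + 1 + 6 + 4 + 2 + 3 + 4 + 3 + 1 + 1 + 4 + 3 + 5 + 3 = 44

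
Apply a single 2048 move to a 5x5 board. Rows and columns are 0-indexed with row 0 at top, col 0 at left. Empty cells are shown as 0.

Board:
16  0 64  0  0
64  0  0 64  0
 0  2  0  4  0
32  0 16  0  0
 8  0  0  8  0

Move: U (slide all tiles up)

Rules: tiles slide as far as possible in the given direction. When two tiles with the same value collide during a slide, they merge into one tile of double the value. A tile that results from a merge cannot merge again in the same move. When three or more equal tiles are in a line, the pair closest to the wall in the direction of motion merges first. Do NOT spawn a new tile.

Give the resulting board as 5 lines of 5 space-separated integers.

Slide up:
col 0: [16, 64, 0, 32, 8] -> [16, 64, 32, 8, 0]
col 1: [0, 0, 2, 0, 0] -> [2, 0, 0, 0, 0]
col 2: [64, 0, 0, 16, 0] -> [64, 16, 0, 0, 0]
col 3: [0, 64, 4, 0, 8] -> [64, 4, 8, 0, 0]
col 4: [0, 0, 0, 0, 0] -> [0, 0, 0, 0, 0]

Answer: 16  2 64 64  0
64  0 16  4  0
32  0  0  8  0
 8  0  0  0  0
 0  0  0  0  0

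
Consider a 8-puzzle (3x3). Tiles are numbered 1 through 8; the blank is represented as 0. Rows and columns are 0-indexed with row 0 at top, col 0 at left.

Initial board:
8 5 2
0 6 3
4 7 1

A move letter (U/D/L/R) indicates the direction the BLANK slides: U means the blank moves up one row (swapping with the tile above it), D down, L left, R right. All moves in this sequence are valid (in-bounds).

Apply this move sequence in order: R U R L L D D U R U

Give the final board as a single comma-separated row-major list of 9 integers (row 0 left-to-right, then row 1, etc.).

After move 1 (R):
8 5 2
6 0 3
4 7 1

After move 2 (U):
8 0 2
6 5 3
4 7 1

After move 3 (R):
8 2 0
6 5 3
4 7 1

After move 4 (L):
8 0 2
6 5 3
4 7 1

After move 5 (L):
0 8 2
6 5 3
4 7 1

After move 6 (D):
6 8 2
0 5 3
4 7 1

After move 7 (D):
6 8 2
4 5 3
0 7 1

After move 8 (U):
6 8 2
0 5 3
4 7 1

After move 9 (R):
6 8 2
5 0 3
4 7 1

After move 10 (U):
6 0 2
5 8 3
4 7 1

Answer: 6, 0, 2, 5, 8, 3, 4, 7, 1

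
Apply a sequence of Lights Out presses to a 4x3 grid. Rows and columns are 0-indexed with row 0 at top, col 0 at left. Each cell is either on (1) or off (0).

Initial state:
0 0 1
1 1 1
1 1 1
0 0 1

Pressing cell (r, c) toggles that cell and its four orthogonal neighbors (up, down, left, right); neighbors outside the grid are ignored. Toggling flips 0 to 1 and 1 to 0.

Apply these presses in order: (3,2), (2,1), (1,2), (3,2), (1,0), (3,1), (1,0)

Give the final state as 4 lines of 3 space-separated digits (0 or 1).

Answer: 0 0 0
1 1 0
0 1 1
1 0 0

Derivation:
After press 1 at (3,2):
0 0 1
1 1 1
1 1 0
0 1 0

After press 2 at (2,1):
0 0 1
1 0 1
0 0 1
0 0 0

After press 3 at (1,2):
0 0 0
1 1 0
0 0 0
0 0 0

After press 4 at (3,2):
0 0 0
1 1 0
0 0 1
0 1 1

After press 5 at (1,0):
1 0 0
0 0 0
1 0 1
0 1 1

After press 6 at (3,1):
1 0 0
0 0 0
1 1 1
1 0 0

After press 7 at (1,0):
0 0 0
1 1 0
0 1 1
1 0 0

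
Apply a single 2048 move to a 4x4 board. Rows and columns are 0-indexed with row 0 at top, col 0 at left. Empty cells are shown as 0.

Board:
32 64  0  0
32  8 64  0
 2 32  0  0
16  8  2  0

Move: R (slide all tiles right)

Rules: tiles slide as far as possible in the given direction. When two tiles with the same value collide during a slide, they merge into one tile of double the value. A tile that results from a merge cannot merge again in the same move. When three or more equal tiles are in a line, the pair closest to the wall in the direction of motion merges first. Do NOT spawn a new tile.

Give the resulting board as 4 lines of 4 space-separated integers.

Slide right:
row 0: [32, 64, 0, 0] -> [0, 0, 32, 64]
row 1: [32, 8, 64, 0] -> [0, 32, 8, 64]
row 2: [2, 32, 0, 0] -> [0, 0, 2, 32]
row 3: [16, 8, 2, 0] -> [0, 16, 8, 2]

Answer:  0  0 32 64
 0 32  8 64
 0  0  2 32
 0 16  8  2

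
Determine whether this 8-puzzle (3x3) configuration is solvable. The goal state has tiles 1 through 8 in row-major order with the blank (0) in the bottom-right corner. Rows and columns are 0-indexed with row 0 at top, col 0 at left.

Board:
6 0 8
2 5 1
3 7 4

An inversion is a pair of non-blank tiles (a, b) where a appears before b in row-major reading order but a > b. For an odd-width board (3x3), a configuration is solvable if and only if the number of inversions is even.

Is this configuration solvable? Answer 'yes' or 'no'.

Inversions (pairs i<j in row-major order where tile[i] > tile[j] > 0): 16
16 is even, so the puzzle is solvable.

Answer: yes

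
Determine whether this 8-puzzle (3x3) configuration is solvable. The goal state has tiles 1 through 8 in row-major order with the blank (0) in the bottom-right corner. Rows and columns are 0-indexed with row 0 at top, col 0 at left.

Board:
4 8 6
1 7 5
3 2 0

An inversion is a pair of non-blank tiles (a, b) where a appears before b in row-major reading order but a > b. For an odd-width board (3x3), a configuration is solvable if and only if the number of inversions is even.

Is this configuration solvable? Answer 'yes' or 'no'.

Inversions (pairs i<j in row-major order where tile[i] > tile[j] > 0): 19
19 is odd, so the puzzle is not solvable.

Answer: no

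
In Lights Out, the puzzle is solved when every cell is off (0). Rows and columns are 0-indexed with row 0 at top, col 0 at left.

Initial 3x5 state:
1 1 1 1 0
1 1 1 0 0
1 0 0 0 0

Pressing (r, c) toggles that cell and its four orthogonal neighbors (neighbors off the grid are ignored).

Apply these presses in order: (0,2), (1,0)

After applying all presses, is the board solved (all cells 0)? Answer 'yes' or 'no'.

Answer: yes

Derivation:
After press 1 at (0,2):
1 0 0 0 0
1 1 0 0 0
1 0 0 0 0

After press 2 at (1,0):
0 0 0 0 0
0 0 0 0 0
0 0 0 0 0

Lights still on: 0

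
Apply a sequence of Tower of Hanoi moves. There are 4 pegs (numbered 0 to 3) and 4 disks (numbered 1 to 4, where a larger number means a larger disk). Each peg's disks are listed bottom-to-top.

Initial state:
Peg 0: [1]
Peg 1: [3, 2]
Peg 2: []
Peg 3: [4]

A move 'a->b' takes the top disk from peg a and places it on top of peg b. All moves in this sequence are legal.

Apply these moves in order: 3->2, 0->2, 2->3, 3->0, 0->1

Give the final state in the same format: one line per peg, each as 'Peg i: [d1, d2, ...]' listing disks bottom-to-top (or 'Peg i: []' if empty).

After move 1 (3->2):
Peg 0: [1]
Peg 1: [3, 2]
Peg 2: [4]
Peg 3: []

After move 2 (0->2):
Peg 0: []
Peg 1: [3, 2]
Peg 2: [4, 1]
Peg 3: []

After move 3 (2->3):
Peg 0: []
Peg 1: [3, 2]
Peg 2: [4]
Peg 3: [1]

After move 4 (3->0):
Peg 0: [1]
Peg 1: [3, 2]
Peg 2: [4]
Peg 3: []

After move 5 (0->1):
Peg 0: []
Peg 1: [3, 2, 1]
Peg 2: [4]
Peg 3: []

Answer: Peg 0: []
Peg 1: [3, 2, 1]
Peg 2: [4]
Peg 3: []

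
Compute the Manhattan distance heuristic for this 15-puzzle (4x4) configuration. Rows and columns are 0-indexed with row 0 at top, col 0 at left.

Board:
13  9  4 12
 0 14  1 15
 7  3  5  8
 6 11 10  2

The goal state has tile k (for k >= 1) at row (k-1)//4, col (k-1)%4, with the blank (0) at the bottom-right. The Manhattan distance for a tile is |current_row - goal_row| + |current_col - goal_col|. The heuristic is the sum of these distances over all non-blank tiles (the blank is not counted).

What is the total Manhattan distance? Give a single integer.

Answer: 39

Derivation:
Tile 13: at (0,0), goal (3,0), distance |0-3|+|0-0| = 3
Tile 9: at (0,1), goal (2,0), distance |0-2|+|1-0| = 3
Tile 4: at (0,2), goal (0,3), distance |0-0|+|2-3| = 1
Tile 12: at (0,3), goal (2,3), distance |0-2|+|3-3| = 2
Tile 14: at (1,1), goal (3,1), distance |1-3|+|1-1| = 2
Tile 1: at (1,2), goal (0,0), distance |1-0|+|2-0| = 3
Tile 15: at (1,3), goal (3,2), distance |1-3|+|3-2| = 3
Tile 7: at (2,0), goal (1,2), distance |2-1|+|0-2| = 3
Tile 3: at (2,1), goal (0,2), distance |2-0|+|1-2| = 3
Tile 5: at (2,2), goal (1,0), distance |2-1|+|2-0| = 3
Tile 8: at (2,3), goal (1,3), distance |2-1|+|3-3| = 1
Tile 6: at (3,0), goal (1,1), distance |3-1|+|0-1| = 3
Tile 11: at (3,1), goal (2,2), distance |3-2|+|1-2| = 2
Tile 10: at (3,2), goal (2,1), distance |3-2|+|2-1| = 2
Tile 2: at (3,3), goal (0,1), distance |3-0|+|3-1| = 5
Sum: 3 + 3 + 1 + 2 + 2 + 3 + 3 + 3 + 3 + 3 + 1 + 3 + 2 + 2 + 5 = 39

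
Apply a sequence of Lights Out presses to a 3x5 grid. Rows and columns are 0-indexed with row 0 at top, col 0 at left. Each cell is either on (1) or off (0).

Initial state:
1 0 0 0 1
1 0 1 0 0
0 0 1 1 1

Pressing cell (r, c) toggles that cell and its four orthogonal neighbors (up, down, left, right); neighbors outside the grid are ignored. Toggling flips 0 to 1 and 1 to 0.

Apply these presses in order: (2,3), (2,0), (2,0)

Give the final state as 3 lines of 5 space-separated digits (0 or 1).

Answer: 1 0 0 0 1
1 0 1 1 0
0 0 0 0 0

Derivation:
After press 1 at (2,3):
1 0 0 0 1
1 0 1 1 0
0 0 0 0 0

After press 2 at (2,0):
1 0 0 0 1
0 0 1 1 0
1 1 0 0 0

After press 3 at (2,0):
1 0 0 0 1
1 0 1 1 0
0 0 0 0 0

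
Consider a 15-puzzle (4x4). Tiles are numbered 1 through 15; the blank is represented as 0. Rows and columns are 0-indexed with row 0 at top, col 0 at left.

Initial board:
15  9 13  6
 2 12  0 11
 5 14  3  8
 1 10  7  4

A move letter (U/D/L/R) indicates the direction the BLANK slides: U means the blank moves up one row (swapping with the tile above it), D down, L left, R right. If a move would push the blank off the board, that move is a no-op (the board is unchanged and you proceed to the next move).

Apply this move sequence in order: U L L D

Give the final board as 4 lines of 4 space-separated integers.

After move 1 (U):
15  9  0  6
 2 12 13 11
 5 14  3  8
 1 10  7  4

After move 2 (L):
15  0  9  6
 2 12 13 11
 5 14  3  8
 1 10  7  4

After move 3 (L):
 0 15  9  6
 2 12 13 11
 5 14  3  8
 1 10  7  4

After move 4 (D):
 2 15  9  6
 0 12 13 11
 5 14  3  8
 1 10  7  4

Answer:  2 15  9  6
 0 12 13 11
 5 14  3  8
 1 10  7  4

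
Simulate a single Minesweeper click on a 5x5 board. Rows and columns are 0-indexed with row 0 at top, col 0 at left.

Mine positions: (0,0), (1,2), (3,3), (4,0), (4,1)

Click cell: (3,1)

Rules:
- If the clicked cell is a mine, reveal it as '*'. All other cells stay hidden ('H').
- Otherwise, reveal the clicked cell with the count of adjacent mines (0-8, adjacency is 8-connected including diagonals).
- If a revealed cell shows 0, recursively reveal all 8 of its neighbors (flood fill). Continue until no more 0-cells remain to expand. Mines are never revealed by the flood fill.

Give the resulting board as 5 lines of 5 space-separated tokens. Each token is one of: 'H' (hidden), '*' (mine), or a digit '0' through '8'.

H H H H H
H H H H H
H H H H H
H 2 H H H
H H H H H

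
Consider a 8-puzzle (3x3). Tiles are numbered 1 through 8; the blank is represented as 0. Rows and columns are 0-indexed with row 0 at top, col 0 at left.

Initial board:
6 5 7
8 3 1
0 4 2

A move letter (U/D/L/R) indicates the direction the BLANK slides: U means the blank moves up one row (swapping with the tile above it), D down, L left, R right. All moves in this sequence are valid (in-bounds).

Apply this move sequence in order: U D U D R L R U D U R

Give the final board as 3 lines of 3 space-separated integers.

After move 1 (U):
6 5 7
0 3 1
8 4 2

After move 2 (D):
6 5 7
8 3 1
0 4 2

After move 3 (U):
6 5 7
0 3 1
8 4 2

After move 4 (D):
6 5 7
8 3 1
0 4 2

After move 5 (R):
6 5 7
8 3 1
4 0 2

After move 6 (L):
6 5 7
8 3 1
0 4 2

After move 7 (R):
6 5 7
8 3 1
4 0 2

After move 8 (U):
6 5 7
8 0 1
4 3 2

After move 9 (D):
6 5 7
8 3 1
4 0 2

After move 10 (U):
6 5 7
8 0 1
4 3 2

After move 11 (R):
6 5 7
8 1 0
4 3 2

Answer: 6 5 7
8 1 0
4 3 2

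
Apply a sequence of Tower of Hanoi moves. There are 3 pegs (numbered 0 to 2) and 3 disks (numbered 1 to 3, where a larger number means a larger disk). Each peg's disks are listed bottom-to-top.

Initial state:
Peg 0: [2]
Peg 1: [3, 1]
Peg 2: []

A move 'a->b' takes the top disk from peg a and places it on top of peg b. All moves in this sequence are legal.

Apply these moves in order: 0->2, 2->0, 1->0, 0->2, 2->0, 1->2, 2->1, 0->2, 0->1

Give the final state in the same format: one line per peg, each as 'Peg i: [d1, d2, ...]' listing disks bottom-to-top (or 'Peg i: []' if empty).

Answer: Peg 0: []
Peg 1: [3, 2]
Peg 2: [1]

Derivation:
After move 1 (0->2):
Peg 0: []
Peg 1: [3, 1]
Peg 2: [2]

After move 2 (2->0):
Peg 0: [2]
Peg 1: [3, 1]
Peg 2: []

After move 3 (1->0):
Peg 0: [2, 1]
Peg 1: [3]
Peg 2: []

After move 4 (0->2):
Peg 0: [2]
Peg 1: [3]
Peg 2: [1]

After move 5 (2->0):
Peg 0: [2, 1]
Peg 1: [3]
Peg 2: []

After move 6 (1->2):
Peg 0: [2, 1]
Peg 1: []
Peg 2: [3]

After move 7 (2->1):
Peg 0: [2, 1]
Peg 1: [3]
Peg 2: []

After move 8 (0->2):
Peg 0: [2]
Peg 1: [3]
Peg 2: [1]

After move 9 (0->1):
Peg 0: []
Peg 1: [3, 2]
Peg 2: [1]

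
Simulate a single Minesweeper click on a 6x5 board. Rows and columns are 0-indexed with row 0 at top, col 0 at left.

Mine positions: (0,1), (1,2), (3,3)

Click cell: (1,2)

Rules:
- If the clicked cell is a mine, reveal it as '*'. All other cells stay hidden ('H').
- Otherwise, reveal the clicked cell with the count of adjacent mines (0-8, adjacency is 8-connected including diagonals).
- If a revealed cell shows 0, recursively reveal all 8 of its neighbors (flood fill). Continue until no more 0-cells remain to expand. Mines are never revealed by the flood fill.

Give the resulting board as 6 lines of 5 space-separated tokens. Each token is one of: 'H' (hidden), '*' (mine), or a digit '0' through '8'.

H H H H H
H H * H H
H H H H H
H H H H H
H H H H H
H H H H H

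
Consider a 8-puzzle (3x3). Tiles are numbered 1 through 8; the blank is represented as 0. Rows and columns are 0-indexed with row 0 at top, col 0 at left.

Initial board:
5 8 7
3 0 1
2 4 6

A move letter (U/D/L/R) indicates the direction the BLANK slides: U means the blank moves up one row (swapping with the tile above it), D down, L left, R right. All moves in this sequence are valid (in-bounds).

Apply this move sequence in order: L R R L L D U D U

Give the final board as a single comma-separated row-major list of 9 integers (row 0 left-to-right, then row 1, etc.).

Answer: 5, 8, 7, 0, 3, 1, 2, 4, 6

Derivation:
After move 1 (L):
5 8 7
0 3 1
2 4 6

After move 2 (R):
5 8 7
3 0 1
2 4 6

After move 3 (R):
5 8 7
3 1 0
2 4 6

After move 4 (L):
5 8 7
3 0 1
2 4 6

After move 5 (L):
5 8 7
0 3 1
2 4 6

After move 6 (D):
5 8 7
2 3 1
0 4 6

After move 7 (U):
5 8 7
0 3 1
2 4 6

After move 8 (D):
5 8 7
2 3 1
0 4 6

After move 9 (U):
5 8 7
0 3 1
2 4 6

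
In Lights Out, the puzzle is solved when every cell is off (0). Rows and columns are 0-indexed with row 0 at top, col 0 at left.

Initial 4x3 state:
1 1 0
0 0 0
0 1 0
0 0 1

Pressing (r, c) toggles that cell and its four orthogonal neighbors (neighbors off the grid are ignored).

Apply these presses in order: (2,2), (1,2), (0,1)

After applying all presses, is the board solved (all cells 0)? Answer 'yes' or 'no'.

After press 1 at (2,2):
1 1 0
0 0 1
0 0 1
0 0 0

After press 2 at (1,2):
1 1 1
0 1 0
0 0 0
0 0 0

After press 3 at (0,1):
0 0 0
0 0 0
0 0 0
0 0 0

Lights still on: 0

Answer: yes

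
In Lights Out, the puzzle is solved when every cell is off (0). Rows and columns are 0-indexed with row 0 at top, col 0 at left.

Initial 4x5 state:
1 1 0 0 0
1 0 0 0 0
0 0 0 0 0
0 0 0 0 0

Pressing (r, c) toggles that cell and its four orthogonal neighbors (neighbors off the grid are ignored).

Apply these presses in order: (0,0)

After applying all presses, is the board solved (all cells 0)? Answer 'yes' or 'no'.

Answer: yes

Derivation:
After press 1 at (0,0):
0 0 0 0 0
0 0 0 0 0
0 0 0 0 0
0 0 0 0 0

Lights still on: 0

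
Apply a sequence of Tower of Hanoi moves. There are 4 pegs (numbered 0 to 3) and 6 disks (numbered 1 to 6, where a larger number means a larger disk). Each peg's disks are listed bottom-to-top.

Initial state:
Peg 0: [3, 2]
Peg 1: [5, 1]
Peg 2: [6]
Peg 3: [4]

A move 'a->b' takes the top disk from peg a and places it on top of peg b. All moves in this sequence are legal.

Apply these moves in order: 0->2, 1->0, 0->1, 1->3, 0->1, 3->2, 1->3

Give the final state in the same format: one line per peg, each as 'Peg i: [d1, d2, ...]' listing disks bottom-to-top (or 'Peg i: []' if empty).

After move 1 (0->2):
Peg 0: [3]
Peg 1: [5, 1]
Peg 2: [6, 2]
Peg 3: [4]

After move 2 (1->0):
Peg 0: [3, 1]
Peg 1: [5]
Peg 2: [6, 2]
Peg 3: [4]

After move 3 (0->1):
Peg 0: [3]
Peg 1: [5, 1]
Peg 2: [6, 2]
Peg 3: [4]

After move 4 (1->3):
Peg 0: [3]
Peg 1: [5]
Peg 2: [6, 2]
Peg 3: [4, 1]

After move 5 (0->1):
Peg 0: []
Peg 1: [5, 3]
Peg 2: [6, 2]
Peg 3: [4, 1]

After move 6 (3->2):
Peg 0: []
Peg 1: [5, 3]
Peg 2: [6, 2, 1]
Peg 3: [4]

After move 7 (1->3):
Peg 0: []
Peg 1: [5]
Peg 2: [6, 2, 1]
Peg 3: [4, 3]

Answer: Peg 0: []
Peg 1: [5]
Peg 2: [6, 2, 1]
Peg 3: [4, 3]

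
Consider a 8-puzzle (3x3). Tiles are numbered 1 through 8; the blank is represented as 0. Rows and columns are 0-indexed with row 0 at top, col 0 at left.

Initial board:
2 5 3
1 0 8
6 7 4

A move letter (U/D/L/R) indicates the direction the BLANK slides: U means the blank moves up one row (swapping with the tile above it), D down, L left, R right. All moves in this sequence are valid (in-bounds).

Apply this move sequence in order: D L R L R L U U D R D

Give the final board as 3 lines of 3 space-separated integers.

After move 1 (D):
2 5 3
1 7 8
6 0 4

After move 2 (L):
2 5 3
1 7 8
0 6 4

After move 3 (R):
2 5 3
1 7 8
6 0 4

After move 4 (L):
2 5 3
1 7 8
0 6 4

After move 5 (R):
2 5 3
1 7 8
6 0 4

After move 6 (L):
2 5 3
1 7 8
0 6 4

After move 7 (U):
2 5 3
0 7 8
1 6 4

After move 8 (U):
0 5 3
2 7 8
1 6 4

After move 9 (D):
2 5 3
0 7 8
1 6 4

After move 10 (R):
2 5 3
7 0 8
1 6 4

After move 11 (D):
2 5 3
7 6 8
1 0 4

Answer: 2 5 3
7 6 8
1 0 4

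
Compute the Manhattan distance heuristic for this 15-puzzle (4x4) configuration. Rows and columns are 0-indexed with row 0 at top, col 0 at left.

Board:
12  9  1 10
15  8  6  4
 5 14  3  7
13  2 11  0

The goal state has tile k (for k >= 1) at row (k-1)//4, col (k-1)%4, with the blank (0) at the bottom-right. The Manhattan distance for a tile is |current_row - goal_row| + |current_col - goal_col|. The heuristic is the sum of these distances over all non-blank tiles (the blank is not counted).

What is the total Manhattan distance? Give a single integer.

Answer: 32

Derivation:
Tile 12: (0,0)->(2,3) = 5
Tile 9: (0,1)->(2,0) = 3
Tile 1: (0,2)->(0,0) = 2
Tile 10: (0,3)->(2,1) = 4
Tile 15: (1,0)->(3,2) = 4
Tile 8: (1,1)->(1,3) = 2
Tile 6: (1,2)->(1,1) = 1
Tile 4: (1,3)->(0,3) = 1
Tile 5: (2,0)->(1,0) = 1
Tile 14: (2,1)->(3,1) = 1
Tile 3: (2,2)->(0,2) = 2
Tile 7: (2,3)->(1,2) = 2
Tile 13: (3,0)->(3,0) = 0
Tile 2: (3,1)->(0,1) = 3
Tile 11: (3,2)->(2,2) = 1
Sum: 5 + 3 + 2 + 4 + 4 + 2 + 1 + 1 + 1 + 1 + 2 + 2 + 0 + 3 + 1 = 32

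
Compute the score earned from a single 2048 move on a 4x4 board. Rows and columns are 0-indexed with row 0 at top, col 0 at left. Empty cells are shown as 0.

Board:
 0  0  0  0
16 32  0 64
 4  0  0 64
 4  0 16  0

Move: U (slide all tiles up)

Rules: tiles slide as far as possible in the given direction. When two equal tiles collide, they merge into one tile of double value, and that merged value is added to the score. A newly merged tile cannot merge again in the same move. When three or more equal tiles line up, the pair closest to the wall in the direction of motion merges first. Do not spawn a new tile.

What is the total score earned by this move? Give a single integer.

Answer: 136

Derivation:
Slide up:
col 0: [0, 16, 4, 4] -> [16, 8, 0, 0]  score +8 (running 8)
col 1: [0, 32, 0, 0] -> [32, 0, 0, 0]  score +0 (running 8)
col 2: [0, 0, 0, 16] -> [16, 0, 0, 0]  score +0 (running 8)
col 3: [0, 64, 64, 0] -> [128, 0, 0, 0]  score +128 (running 136)
Board after move:
 16  32  16 128
  8   0   0   0
  0   0   0   0
  0   0   0   0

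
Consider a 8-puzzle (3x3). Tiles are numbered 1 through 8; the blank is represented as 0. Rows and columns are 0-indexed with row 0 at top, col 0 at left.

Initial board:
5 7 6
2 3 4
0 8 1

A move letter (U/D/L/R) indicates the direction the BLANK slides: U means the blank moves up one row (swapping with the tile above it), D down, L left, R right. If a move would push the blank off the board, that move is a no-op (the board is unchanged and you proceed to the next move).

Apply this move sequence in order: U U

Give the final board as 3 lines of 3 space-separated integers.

After move 1 (U):
5 7 6
0 3 4
2 8 1

After move 2 (U):
0 7 6
5 3 4
2 8 1

Answer: 0 7 6
5 3 4
2 8 1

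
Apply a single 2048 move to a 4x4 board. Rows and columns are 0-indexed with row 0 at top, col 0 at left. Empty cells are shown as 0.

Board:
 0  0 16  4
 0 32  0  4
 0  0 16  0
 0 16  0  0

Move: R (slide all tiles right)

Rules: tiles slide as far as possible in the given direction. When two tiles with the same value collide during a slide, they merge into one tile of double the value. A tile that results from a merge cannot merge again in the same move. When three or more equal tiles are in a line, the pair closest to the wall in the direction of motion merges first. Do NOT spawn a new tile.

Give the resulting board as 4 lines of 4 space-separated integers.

Slide right:
row 0: [0, 0, 16, 4] -> [0, 0, 16, 4]
row 1: [0, 32, 0, 4] -> [0, 0, 32, 4]
row 2: [0, 0, 16, 0] -> [0, 0, 0, 16]
row 3: [0, 16, 0, 0] -> [0, 0, 0, 16]

Answer:  0  0 16  4
 0  0 32  4
 0  0  0 16
 0  0  0 16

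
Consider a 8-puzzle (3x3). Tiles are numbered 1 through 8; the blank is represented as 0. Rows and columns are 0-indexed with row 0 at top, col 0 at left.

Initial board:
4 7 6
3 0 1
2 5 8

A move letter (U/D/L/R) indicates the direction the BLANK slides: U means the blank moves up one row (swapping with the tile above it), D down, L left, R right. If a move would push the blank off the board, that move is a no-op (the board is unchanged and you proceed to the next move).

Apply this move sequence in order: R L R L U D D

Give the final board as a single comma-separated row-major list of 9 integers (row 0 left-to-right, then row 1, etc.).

Answer: 4, 7, 6, 3, 5, 1, 2, 0, 8

Derivation:
After move 1 (R):
4 7 6
3 1 0
2 5 8

After move 2 (L):
4 7 6
3 0 1
2 5 8

After move 3 (R):
4 7 6
3 1 0
2 5 8

After move 4 (L):
4 7 6
3 0 1
2 5 8

After move 5 (U):
4 0 6
3 7 1
2 5 8

After move 6 (D):
4 7 6
3 0 1
2 5 8

After move 7 (D):
4 7 6
3 5 1
2 0 8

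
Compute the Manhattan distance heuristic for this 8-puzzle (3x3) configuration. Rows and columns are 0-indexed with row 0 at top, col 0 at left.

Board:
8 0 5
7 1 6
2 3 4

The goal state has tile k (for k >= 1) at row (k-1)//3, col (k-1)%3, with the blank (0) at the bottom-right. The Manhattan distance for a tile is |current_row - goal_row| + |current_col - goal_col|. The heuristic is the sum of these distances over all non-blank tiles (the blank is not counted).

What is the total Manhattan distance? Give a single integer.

Answer: 17

Derivation:
Tile 8: (0,0)->(2,1) = 3
Tile 5: (0,2)->(1,1) = 2
Tile 7: (1,0)->(2,0) = 1
Tile 1: (1,1)->(0,0) = 2
Tile 6: (1,2)->(1,2) = 0
Tile 2: (2,0)->(0,1) = 3
Tile 3: (2,1)->(0,2) = 3
Tile 4: (2,2)->(1,0) = 3
Sum: 3 + 2 + 1 + 2 + 0 + 3 + 3 + 3 = 17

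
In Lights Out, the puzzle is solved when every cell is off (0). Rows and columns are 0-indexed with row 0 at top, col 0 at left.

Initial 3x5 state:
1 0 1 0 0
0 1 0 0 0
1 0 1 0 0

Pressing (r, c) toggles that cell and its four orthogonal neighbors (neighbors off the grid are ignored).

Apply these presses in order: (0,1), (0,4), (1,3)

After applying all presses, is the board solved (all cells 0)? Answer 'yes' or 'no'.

After press 1 at (0,1):
0 1 0 0 0
0 0 0 0 0
1 0 1 0 0

After press 2 at (0,4):
0 1 0 1 1
0 0 0 0 1
1 0 1 0 0

After press 3 at (1,3):
0 1 0 0 1
0 0 1 1 0
1 0 1 1 0

Lights still on: 7

Answer: no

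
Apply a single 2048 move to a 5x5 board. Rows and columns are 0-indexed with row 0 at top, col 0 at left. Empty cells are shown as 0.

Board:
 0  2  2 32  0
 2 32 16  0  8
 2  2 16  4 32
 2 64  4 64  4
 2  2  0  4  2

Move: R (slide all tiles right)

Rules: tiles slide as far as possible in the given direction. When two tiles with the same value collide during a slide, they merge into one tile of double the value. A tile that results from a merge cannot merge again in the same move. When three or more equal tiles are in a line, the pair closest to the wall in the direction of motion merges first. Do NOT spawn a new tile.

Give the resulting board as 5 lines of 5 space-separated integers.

Slide right:
row 0: [0, 2, 2, 32, 0] -> [0, 0, 0, 4, 32]
row 1: [2, 32, 16, 0, 8] -> [0, 2, 32, 16, 8]
row 2: [2, 2, 16, 4, 32] -> [0, 4, 16, 4, 32]
row 3: [2, 64, 4, 64, 4] -> [2, 64, 4, 64, 4]
row 4: [2, 2, 0, 4, 2] -> [0, 0, 4, 4, 2]

Answer:  0  0  0  4 32
 0  2 32 16  8
 0  4 16  4 32
 2 64  4 64  4
 0  0  4  4  2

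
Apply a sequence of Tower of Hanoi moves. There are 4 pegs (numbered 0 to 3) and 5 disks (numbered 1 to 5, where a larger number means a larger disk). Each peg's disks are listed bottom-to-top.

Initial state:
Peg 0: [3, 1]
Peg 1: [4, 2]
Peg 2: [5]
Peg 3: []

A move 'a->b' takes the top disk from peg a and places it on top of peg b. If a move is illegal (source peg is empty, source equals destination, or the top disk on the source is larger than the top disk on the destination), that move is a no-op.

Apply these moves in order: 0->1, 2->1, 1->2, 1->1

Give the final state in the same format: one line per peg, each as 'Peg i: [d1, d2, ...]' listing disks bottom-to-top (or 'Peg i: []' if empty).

After move 1 (0->1):
Peg 0: [3]
Peg 1: [4, 2, 1]
Peg 2: [5]
Peg 3: []

After move 2 (2->1):
Peg 0: [3]
Peg 1: [4, 2, 1]
Peg 2: [5]
Peg 3: []

After move 3 (1->2):
Peg 0: [3]
Peg 1: [4, 2]
Peg 2: [5, 1]
Peg 3: []

After move 4 (1->1):
Peg 0: [3]
Peg 1: [4, 2]
Peg 2: [5, 1]
Peg 3: []

Answer: Peg 0: [3]
Peg 1: [4, 2]
Peg 2: [5, 1]
Peg 3: []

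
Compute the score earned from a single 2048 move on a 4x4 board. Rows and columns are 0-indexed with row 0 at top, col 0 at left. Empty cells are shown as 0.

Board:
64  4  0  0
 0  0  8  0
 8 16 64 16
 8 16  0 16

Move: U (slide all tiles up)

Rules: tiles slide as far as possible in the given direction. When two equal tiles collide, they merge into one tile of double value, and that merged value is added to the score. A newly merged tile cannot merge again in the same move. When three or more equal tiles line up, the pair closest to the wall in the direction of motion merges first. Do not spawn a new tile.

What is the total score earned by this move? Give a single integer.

Slide up:
col 0: [64, 0, 8, 8] -> [64, 16, 0, 0]  score +16 (running 16)
col 1: [4, 0, 16, 16] -> [4, 32, 0, 0]  score +32 (running 48)
col 2: [0, 8, 64, 0] -> [8, 64, 0, 0]  score +0 (running 48)
col 3: [0, 0, 16, 16] -> [32, 0, 0, 0]  score +32 (running 80)
Board after move:
64  4  8 32
16 32 64  0
 0  0  0  0
 0  0  0  0

Answer: 80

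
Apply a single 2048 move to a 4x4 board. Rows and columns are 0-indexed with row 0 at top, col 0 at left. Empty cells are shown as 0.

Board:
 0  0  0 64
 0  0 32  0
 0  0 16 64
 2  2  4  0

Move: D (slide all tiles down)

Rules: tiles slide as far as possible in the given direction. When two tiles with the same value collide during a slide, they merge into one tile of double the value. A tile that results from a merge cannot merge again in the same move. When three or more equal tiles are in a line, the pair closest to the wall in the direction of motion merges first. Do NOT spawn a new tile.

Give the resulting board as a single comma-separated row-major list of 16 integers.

Slide down:
col 0: [0, 0, 0, 2] -> [0, 0, 0, 2]
col 1: [0, 0, 0, 2] -> [0, 0, 0, 2]
col 2: [0, 32, 16, 4] -> [0, 32, 16, 4]
col 3: [64, 0, 64, 0] -> [0, 0, 0, 128]

Answer: 0, 0, 0, 0, 0, 0, 32, 0, 0, 0, 16, 0, 2, 2, 4, 128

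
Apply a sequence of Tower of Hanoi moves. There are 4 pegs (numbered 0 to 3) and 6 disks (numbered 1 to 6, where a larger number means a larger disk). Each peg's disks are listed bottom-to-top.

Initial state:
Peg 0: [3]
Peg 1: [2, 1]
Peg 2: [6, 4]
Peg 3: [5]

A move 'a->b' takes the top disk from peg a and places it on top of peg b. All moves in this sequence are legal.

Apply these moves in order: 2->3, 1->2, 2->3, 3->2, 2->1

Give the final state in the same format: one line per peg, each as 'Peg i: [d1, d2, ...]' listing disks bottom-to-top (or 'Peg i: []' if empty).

After move 1 (2->3):
Peg 0: [3]
Peg 1: [2, 1]
Peg 2: [6]
Peg 3: [5, 4]

After move 2 (1->2):
Peg 0: [3]
Peg 1: [2]
Peg 2: [6, 1]
Peg 3: [5, 4]

After move 3 (2->3):
Peg 0: [3]
Peg 1: [2]
Peg 2: [6]
Peg 3: [5, 4, 1]

After move 4 (3->2):
Peg 0: [3]
Peg 1: [2]
Peg 2: [6, 1]
Peg 3: [5, 4]

After move 5 (2->1):
Peg 0: [3]
Peg 1: [2, 1]
Peg 2: [6]
Peg 3: [5, 4]

Answer: Peg 0: [3]
Peg 1: [2, 1]
Peg 2: [6]
Peg 3: [5, 4]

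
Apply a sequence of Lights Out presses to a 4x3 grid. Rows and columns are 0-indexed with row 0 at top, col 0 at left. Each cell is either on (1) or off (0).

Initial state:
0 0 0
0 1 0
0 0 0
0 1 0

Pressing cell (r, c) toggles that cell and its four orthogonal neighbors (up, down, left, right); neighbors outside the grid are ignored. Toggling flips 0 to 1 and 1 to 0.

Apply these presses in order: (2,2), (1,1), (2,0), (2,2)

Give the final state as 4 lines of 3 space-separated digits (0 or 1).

After press 1 at (2,2):
0 0 0
0 1 1
0 1 1
0 1 1

After press 2 at (1,1):
0 1 0
1 0 0
0 0 1
0 1 1

After press 3 at (2,0):
0 1 0
0 0 0
1 1 1
1 1 1

After press 4 at (2,2):
0 1 0
0 0 1
1 0 0
1 1 0

Answer: 0 1 0
0 0 1
1 0 0
1 1 0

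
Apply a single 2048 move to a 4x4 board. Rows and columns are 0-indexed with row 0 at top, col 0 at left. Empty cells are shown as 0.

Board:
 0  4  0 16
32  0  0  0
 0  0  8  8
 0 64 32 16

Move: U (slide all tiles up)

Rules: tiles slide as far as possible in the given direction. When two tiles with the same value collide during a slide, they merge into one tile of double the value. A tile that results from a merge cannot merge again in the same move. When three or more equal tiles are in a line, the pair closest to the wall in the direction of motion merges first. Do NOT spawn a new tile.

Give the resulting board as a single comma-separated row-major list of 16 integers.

Answer: 32, 4, 8, 16, 0, 64, 32, 8, 0, 0, 0, 16, 0, 0, 0, 0

Derivation:
Slide up:
col 0: [0, 32, 0, 0] -> [32, 0, 0, 0]
col 1: [4, 0, 0, 64] -> [4, 64, 0, 0]
col 2: [0, 0, 8, 32] -> [8, 32, 0, 0]
col 3: [16, 0, 8, 16] -> [16, 8, 16, 0]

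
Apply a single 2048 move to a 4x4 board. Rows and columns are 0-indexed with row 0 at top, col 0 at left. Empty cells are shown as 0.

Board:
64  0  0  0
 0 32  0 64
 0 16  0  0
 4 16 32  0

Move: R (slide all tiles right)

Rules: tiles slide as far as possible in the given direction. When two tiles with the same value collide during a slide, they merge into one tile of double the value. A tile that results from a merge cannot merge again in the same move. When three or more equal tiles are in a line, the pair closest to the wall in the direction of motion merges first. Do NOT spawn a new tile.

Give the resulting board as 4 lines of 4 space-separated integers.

Answer:  0  0  0 64
 0  0 32 64
 0  0  0 16
 0  4 16 32

Derivation:
Slide right:
row 0: [64, 0, 0, 0] -> [0, 0, 0, 64]
row 1: [0, 32, 0, 64] -> [0, 0, 32, 64]
row 2: [0, 16, 0, 0] -> [0, 0, 0, 16]
row 3: [4, 16, 32, 0] -> [0, 4, 16, 32]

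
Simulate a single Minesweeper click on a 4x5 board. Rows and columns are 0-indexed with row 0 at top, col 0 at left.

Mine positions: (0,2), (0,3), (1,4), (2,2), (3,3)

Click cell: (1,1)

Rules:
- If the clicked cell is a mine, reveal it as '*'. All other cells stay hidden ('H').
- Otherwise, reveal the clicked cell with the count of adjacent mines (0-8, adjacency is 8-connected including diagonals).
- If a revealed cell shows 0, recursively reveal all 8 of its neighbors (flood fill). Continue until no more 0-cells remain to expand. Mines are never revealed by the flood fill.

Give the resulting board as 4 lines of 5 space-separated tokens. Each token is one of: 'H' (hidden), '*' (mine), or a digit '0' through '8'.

H H H H H
H 2 H H H
H H H H H
H H H H H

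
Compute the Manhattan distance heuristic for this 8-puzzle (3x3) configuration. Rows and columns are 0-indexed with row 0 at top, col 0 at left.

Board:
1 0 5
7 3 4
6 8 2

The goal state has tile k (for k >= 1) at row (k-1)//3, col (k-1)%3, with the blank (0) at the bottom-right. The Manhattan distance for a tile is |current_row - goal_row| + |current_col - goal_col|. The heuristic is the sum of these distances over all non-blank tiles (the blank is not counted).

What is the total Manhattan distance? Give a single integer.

Answer: 13

Derivation:
Tile 1: (0,0)->(0,0) = 0
Tile 5: (0,2)->(1,1) = 2
Tile 7: (1,0)->(2,0) = 1
Tile 3: (1,1)->(0,2) = 2
Tile 4: (1,2)->(1,0) = 2
Tile 6: (2,0)->(1,2) = 3
Tile 8: (2,1)->(2,1) = 0
Tile 2: (2,2)->(0,1) = 3
Sum: 0 + 2 + 1 + 2 + 2 + 3 + 0 + 3 = 13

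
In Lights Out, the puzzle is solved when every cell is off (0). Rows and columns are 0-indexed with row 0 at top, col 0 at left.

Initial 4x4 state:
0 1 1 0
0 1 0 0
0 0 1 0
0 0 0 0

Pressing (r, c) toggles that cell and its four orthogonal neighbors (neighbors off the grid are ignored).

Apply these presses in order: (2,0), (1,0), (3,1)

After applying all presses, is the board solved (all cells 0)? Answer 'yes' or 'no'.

Answer: no

Derivation:
After press 1 at (2,0):
0 1 1 0
1 1 0 0
1 1 1 0
1 0 0 0

After press 2 at (1,0):
1 1 1 0
0 0 0 0
0 1 1 0
1 0 0 0

After press 3 at (3,1):
1 1 1 0
0 0 0 0
0 0 1 0
0 1 1 0

Lights still on: 6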